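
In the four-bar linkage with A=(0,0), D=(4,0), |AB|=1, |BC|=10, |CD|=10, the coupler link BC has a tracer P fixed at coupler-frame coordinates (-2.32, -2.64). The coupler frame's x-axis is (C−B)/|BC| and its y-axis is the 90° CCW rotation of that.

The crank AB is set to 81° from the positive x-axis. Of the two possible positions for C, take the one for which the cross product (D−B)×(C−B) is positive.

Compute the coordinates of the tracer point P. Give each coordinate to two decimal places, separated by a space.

1.52 -2.25

A=(0,0), D=(4.00,0)
B = A + 1.00·(cos81°, sin81°) = (0.1564, 0.9877)
|BD| = 3.9684
circle(B,10.00) ∩ circle(D,10.00): a=1.9842, h=9.8012
  candidates: C₊=(4.5176,9.9866) cross=38.895; C₋=(-0.3612,-8.9989) cross=-38.895
  mode + wants cross > 0 → take C=(4.5176,9.9866) (cross=38.895)
ex = (C−B)/|BC| = (0.4361,0.8999); ey = (-0.8999,0.4361)
P = B + -2.32·ex + -2.64·ey = (1.5204,-2.2514)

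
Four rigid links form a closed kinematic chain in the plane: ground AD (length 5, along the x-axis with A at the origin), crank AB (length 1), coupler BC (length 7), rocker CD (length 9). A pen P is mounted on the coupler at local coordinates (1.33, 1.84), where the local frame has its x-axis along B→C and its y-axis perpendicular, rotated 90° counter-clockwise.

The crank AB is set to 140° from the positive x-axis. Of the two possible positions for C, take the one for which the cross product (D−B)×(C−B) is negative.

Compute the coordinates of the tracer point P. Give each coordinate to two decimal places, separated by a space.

A=(0,0), D=(5.00,0)
B = A + 1.00·(cos140°, sin140°) = (-0.7660, 0.6428)
|BD| = 5.8018
circle(B,7.00) ∩ circle(D,9.00): a=0.1431, h=6.9985
  candidates: C₊=(0.1516,7.5824) cross=40.604; C₋=(-1.3992,-6.3285) cross=-40.604
  mode - wants cross < 0 → take C=(-1.3992,-6.3285) (cross=-40.604)
ex = (C−B)/|BC| = (-0.0905,-0.9959); ey = (0.9959,-0.0905)
P = B + 1.33·ex + 1.84·ey = (0.9461,-0.8482)

0.95 -0.85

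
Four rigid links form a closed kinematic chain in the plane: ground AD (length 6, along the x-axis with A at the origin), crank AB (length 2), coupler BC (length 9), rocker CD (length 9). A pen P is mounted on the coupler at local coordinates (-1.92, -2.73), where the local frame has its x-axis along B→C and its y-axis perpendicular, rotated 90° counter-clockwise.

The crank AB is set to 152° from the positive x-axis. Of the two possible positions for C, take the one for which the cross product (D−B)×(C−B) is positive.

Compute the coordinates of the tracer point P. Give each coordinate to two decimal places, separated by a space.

A=(0,0), D=(6.00,0)
B = A + 2.00·(cos152°, sin152°) = (-1.7659, 0.9389)
|BD| = 7.8225
circle(B,9.00) ∩ circle(D,9.00): a=3.9112, h=8.1057
  candidates: C₊=(3.0900,8.5166) cross=63.406; C₋=(1.1441,-7.5776) cross=-63.406
  mode + wants cross > 0 → take C=(3.0900,8.5166) (cross=63.406)
ex = (C−B)/|BC| = (0.5395,0.8420); ey = (-0.8420,0.5395)
P = B + -1.92·ex + -2.73·ey = (-0.5033,-2.1506)

-0.50 -2.15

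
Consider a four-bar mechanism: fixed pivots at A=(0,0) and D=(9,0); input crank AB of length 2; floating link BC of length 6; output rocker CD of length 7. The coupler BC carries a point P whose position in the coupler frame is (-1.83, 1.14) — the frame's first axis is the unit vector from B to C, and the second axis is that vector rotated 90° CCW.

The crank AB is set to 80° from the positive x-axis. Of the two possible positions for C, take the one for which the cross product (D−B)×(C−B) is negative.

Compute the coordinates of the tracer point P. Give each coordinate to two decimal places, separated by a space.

A=(0,0), D=(9.00,0)
B = A + 2.00·(cos80°, sin80°) = (0.3473, 1.9696)
|BD| = 8.8740
circle(B,6.00) ∩ circle(D,7.00): a=3.7045, h=4.7198
  candidates: C₊=(5.0070,5.7494) cross=41.884; C₋=(2.9119,-3.4547) cross=-41.884
  mode - wants cross < 0 → take C=(2.9119,-3.4547) (cross=-41.884)
ex = (C−B)/|BC| = (0.4274,-0.9040); ey = (0.9040,0.4274)
P = B + -1.83·ex + 1.14·ey = (0.5957,4.1113)

0.60 4.11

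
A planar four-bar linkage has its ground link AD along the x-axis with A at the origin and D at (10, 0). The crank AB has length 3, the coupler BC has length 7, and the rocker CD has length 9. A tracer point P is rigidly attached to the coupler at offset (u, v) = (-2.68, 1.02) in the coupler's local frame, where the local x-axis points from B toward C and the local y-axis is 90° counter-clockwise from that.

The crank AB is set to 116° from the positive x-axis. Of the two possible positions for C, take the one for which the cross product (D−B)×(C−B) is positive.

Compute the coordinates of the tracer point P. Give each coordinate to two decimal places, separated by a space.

-4.07 1.89

A=(0,0), D=(10.00,0)
B = A + 3.00·(cos116°, sin116°) = (-1.3151, 2.6964)
|BD| = 11.6320
circle(B,7.00) ∩ circle(D,9.00): a=4.4405, h=5.4113
  candidates: C₊=(4.2588,6.9310) cross=62.944; C₋=(1.7500,-3.5969) cross=-62.944
  mode + wants cross > 0 → take C=(4.2588,6.9310) (cross=62.944)
ex = (C−B)/|BC| = (0.7963,0.6049); ey = (-0.6049,0.7963)
P = B + -2.68·ex + 1.02·ey = (-4.0662,1.8873)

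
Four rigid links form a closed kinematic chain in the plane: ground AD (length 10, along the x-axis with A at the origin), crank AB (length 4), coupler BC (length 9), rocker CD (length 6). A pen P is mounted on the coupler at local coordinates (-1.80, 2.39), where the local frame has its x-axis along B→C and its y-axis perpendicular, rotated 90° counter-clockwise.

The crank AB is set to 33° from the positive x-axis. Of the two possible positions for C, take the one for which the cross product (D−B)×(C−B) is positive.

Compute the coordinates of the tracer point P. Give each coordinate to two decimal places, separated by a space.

A=(0,0), D=(10.00,0)
B = A + 4.00·(cos33°, sin33°) = (3.3547, 2.1786)
|BD| = 6.9933
circle(B,9.00) ∩ circle(D,6.00): a=6.7140, h=5.9935
  candidates: C₊=(11.6017,5.7823) cross=41.914; C₋=(7.8675,-5.6083) cross=-41.914
  mode + wants cross > 0 → take C=(11.6017,5.7823) (cross=41.914)
ex = (C−B)/|BC| = (0.9163,0.4004); ey = (-0.4004,0.9163)
P = B + -1.80·ex + 2.39·ey = (0.7483,3.6479)

0.75 3.65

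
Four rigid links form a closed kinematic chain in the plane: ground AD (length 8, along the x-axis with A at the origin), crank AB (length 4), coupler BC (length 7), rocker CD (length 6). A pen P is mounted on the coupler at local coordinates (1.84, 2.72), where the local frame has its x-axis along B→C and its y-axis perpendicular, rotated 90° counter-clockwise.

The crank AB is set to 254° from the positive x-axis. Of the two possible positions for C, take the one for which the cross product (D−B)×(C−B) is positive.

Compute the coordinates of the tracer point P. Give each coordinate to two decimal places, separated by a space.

-2.53 -0.89

A=(0,0), D=(8.00,0)
B = A + 4.00·(cos254°, sin254°) = (-1.1025, -3.8450)
|BD| = 9.8813
circle(B,7.00) ∩ circle(D,6.00): a=5.5985, h=4.2020
  candidates: C₊=(2.4196,2.2043) cross=41.522; C₋=(5.6898,-5.5374) cross=-41.522
  mode + wants cross > 0 → take C=(2.4196,2.2043) (cross=41.522)
ex = (C−B)/|BC| = (0.5032,0.8642); ey = (-0.8642,0.5032)
P = B + 1.84·ex + 2.72·ey = (-2.5273,-0.8863)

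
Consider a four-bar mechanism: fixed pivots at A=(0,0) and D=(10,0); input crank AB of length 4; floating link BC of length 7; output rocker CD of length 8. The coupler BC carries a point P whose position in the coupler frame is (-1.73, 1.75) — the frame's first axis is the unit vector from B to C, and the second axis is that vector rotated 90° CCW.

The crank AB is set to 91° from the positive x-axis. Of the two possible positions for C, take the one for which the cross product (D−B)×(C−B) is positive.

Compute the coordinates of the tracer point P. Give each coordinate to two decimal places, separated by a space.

-2.39 4.82

A=(0,0), D=(10.00,0)
B = A + 4.00·(cos91°, sin91°) = (-0.0698, 3.9994)
|BD| = 10.8350
circle(B,7.00) ∩ circle(D,8.00): a=4.7253, h=5.1645
  candidates: C₊=(6.2281,7.0550) cross=55.957; C₋=(2.4155,-2.5446) cross=-55.957
  mode + wants cross > 0 → take C=(6.2281,7.0550) (cross=55.957)
ex = (C−B)/|BC| = (0.8997,0.4365); ey = (-0.4365,0.8997)
P = B + -1.73·ex + 1.75·ey = (-2.3902,4.8187)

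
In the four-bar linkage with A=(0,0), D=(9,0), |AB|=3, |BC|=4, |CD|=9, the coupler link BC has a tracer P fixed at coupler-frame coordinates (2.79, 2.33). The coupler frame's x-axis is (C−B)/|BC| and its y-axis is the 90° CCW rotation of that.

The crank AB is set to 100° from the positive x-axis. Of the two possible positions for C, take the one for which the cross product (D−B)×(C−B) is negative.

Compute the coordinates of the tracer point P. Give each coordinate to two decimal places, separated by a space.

A=(0,0), D=(9.00,0)
B = A + 3.00·(cos100°, sin100°) = (-0.5209, 2.9544)
|BD| = 9.9688
circle(B,4.00) ∩ circle(D,9.00): a=1.7242, h=3.6093
  candidates: C₊=(2.1955,5.8906) cross=35.980; C₋=(0.0561,-1.0037) cross=-35.980
  mode - wants cross < 0 → take C=(0.0561,-1.0037) (cross=-35.980)
ex = (C−B)/|BC| = (0.1443,-0.9895); ey = (0.9895,0.1443)
P = B + 2.79·ex + 2.33·ey = (2.1872,0.5298)

2.19 0.53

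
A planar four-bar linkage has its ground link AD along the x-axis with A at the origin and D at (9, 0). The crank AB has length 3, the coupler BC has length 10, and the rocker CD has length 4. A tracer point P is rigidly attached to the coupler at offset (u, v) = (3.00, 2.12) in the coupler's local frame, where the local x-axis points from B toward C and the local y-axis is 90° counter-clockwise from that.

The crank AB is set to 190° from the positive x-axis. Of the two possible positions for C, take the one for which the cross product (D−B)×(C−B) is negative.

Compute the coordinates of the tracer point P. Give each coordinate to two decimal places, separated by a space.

A=(0,0), D=(9.00,0)
B = A + 3.00·(cos190°, sin190°) = (-2.9544, -0.5209)
|BD| = 11.9658
circle(B,10.00) ∩ circle(D,4.00): a=9.4929, h=3.1440
  candidates: C₊=(6.3926,3.0334) cross=37.621; C₋=(6.6664,-3.2487) cross=-37.621
  mode - wants cross < 0 → take C=(6.6664,-3.2487) (cross=-37.621)
ex = (C−B)/|BC| = (0.9621,-0.2728); ey = (0.2728,0.9621)
P = B + 3.00·ex + 2.12·ey = (0.5101,0.7003)

0.51 0.70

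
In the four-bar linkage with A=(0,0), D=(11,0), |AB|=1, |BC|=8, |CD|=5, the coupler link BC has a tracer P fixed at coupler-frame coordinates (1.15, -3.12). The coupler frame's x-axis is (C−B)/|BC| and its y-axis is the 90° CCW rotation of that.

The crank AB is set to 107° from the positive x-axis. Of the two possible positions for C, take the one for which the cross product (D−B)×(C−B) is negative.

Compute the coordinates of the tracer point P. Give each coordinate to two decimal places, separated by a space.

-0.71 -2.34

A=(0,0), D=(11.00,0)
B = A + 1.00·(cos107°, sin107°) = (-0.2924, 0.9563)
|BD| = 11.3328
circle(B,8.00) ∩ circle(D,5.00): a=7.3871, h=3.0710
  candidates: C₊=(7.3275,3.3930) cross=34.803; C₋=(6.8092,-2.7271) cross=-34.803
  mode - wants cross < 0 → take C=(6.8092,-2.7271) (cross=-34.803)
ex = (C−B)/|BC| = (0.8877,-0.4604); ey = (0.4604,0.8877)
P = B + 1.15·ex + -3.12·ey = (-0.7081,-2.3428)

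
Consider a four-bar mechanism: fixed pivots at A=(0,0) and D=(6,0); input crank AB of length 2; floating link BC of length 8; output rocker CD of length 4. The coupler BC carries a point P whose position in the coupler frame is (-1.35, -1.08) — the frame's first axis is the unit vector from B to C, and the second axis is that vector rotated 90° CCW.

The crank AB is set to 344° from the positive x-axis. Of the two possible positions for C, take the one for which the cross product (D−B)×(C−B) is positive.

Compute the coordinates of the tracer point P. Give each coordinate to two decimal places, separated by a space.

A=(0,0), D=(6.00,0)
B = A + 2.00·(cos344°, sin344°) = (1.9225, -0.5513)
|BD| = 4.1146
circle(B,8.00) ∩ circle(D,4.00): a=7.8902, h=1.3208
  candidates: C₊=(9.5646,1.8148) cross=5.435; C₋=(9.9186,-0.8030) cross=-5.435
  mode + wants cross > 0 → take C=(9.5646,1.8148) (cross=5.435)
ex = (C−B)/|BC| = (0.9553,0.2958); ey = (-0.2958,0.9553)
P = B + -1.35·ex + -1.08·ey = (0.9523,-1.9822)

0.95 -1.98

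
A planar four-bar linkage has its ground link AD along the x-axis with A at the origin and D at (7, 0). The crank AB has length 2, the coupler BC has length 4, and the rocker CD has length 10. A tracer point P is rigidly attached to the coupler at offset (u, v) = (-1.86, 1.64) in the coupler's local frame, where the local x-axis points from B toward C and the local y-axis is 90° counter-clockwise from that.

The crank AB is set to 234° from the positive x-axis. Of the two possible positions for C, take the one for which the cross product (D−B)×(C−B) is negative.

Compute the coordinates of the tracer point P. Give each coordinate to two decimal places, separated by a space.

A=(0,0), D=(7.00,0)
B = A + 2.00·(cos234°, sin234°) = (-1.1756, -1.6180)
|BD| = 8.3341
circle(B,4.00) ∩ circle(D,10.00): a=-0.8724, h=3.9037
  candidates: C₊=(-2.7893,2.0420) cross=32.534; C₋=(-1.2735,-5.6168) cross=-32.534
  mode - wants cross < 0 → take C=(-1.2735,-5.6168) (cross=-32.534)
ex = (C−B)/|BC| = (-0.0245,-0.9997); ey = (0.9997,-0.0245)
P = B + -1.86·ex + 1.64·ey = (0.5095,0.2012)

0.51 0.20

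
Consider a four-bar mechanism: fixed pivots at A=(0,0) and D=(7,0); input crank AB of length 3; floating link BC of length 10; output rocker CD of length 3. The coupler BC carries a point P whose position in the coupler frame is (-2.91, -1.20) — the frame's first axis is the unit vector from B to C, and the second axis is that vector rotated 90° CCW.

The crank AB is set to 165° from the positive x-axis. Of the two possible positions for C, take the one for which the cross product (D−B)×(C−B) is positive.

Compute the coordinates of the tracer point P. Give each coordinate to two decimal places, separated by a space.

-5.47 -1.04

A=(0,0), D=(7.00,0)
B = A + 3.00·(cos165°, sin165°) = (-2.8978, 0.7765)
|BD| = 9.9282
circle(B,10.00) ∩ circle(D,3.00): a=9.5470, h=2.9757
  candidates: C₊=(6.8527,2.9964) cross=29.543; C₋=(6.3873,-2.9368) cross=-29.543
  mode + wants cross > 0 → take C=(6.8527,2.9964) (cross=29.543)
ex = (C−B)/|BC| = (0.9750,0.2220); ey = (-0.2220,0.9750)
P = B + -2.91·ex + -1.20·ey = (-5.4688,-1.0396)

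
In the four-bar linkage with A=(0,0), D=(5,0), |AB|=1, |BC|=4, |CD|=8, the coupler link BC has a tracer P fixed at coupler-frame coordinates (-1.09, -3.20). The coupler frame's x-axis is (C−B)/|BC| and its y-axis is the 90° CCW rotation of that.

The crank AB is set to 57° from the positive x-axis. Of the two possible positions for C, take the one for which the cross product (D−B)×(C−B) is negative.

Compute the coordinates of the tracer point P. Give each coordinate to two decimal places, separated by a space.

-0.12 4.15

A=(0,0), D=(5.00,0)
B = A + 1.00·(cos57°, sin57°) = (0.5446, 0.8387)
|BD| = 4.5336
circle(B,4.00) ∩ circle(D,8.00): a=-3.0270, h=2.6148
  candidates: C₊=(-1.9464,3.9683) cross=11.855; C₋=(-2.9138,-1.1711) cross=-11.855
  mode - wants cross < 0 → take C=(-2.9138,-1.1711) (cross=-11.855)
ex = (C−B)/|BC| = (-0.8646,-0.5024); ey = (0.5024,-0.8646)
P = B + -1.09·ex + -3.20·ey = (-0.1207,4.1531)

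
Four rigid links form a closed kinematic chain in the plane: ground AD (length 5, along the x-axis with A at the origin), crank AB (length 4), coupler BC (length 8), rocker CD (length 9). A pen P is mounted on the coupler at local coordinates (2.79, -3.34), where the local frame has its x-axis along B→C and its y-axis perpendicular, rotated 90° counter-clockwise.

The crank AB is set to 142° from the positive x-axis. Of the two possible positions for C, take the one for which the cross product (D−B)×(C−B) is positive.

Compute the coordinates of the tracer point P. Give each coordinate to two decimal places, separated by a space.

A=(0,0), D=(5.00,0)
B = A + 4.00·(cos142°, sin142°) = (-3.1520, 2.4626)
|BD| = 8.5159
circle(B,8.00) ∩ circle(D,9.00): a=3.2598, h=7.3057
  candidates: C₊=(2.0812,8.5135) cross=62.215; C₋=(-2.1442,-5.4736) cross=-62.215
  mode + wants cross > 0 → take C=(2.0812,8.5135) (cross=62.215)
ex = (C−B)/|BC| = (0.6542,0.7564); ey = (-0.7564,0.6542)
P = B + 2.79·ex + -3.34·ey = (1.1993,2.3880)

1.20 2.39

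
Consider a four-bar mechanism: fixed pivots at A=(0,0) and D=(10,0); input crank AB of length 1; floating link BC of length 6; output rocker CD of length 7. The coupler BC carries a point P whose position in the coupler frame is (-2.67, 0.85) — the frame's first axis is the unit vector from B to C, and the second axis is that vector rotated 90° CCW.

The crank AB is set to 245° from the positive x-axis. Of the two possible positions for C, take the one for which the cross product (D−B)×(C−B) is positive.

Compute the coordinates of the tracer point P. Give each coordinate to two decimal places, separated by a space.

A=(0,0), D=(10.00,0)
B = A + 1.00·(cos245°, sin245°) = (-0.4226, -0.9063)
|BD| = 10.4619
circle(B,6.00) ∩ circle(D,7.00): a=4.6097, h=3.8407
  candidates: C₊=(3.8370,3.3193) cross=40.181; C₋=(4.5024,-4.3332) cross=-40.181
  mode + wants cross > 0 → take C=(3.8370,3.3193) (cross=40.181)
ex = (C−B)/|BC| = (0.7099,0.7043); ey = (-0.7043,0.7099)
P = B + -2.67·ex + 0.85·ey = (-2.9168,-2.1832)

-2.92 -2.18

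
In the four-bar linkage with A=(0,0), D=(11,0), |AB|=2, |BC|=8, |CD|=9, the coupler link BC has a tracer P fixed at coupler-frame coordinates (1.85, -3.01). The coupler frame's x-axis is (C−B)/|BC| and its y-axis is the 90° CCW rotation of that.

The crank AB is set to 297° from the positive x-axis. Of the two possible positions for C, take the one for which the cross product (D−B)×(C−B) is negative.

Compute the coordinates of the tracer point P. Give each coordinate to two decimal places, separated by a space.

-0.06 -5.18

A=(0,0), D=(11.00,0)
B = A + 2.00·(cos297°, sin297°) = (0.9080, -1.7820)
|BD| = 10.2481
circle(B,8.00) ∩ circle(D,9.00): a=4.2947, h=6.7495
  candidates: C₊=(3.9636,5.6115) cross=69.170; C₋=(6.3109,-7.6819) cross=-69.170
  mode - wants cross < 0 → take C=(6.3109,-7.6819) (cross=-69.170)
ex = (C−B)/|BC| = (0.6754,-0.7375); ey = (0.7375,0.6754)
P = B + 1.85·ex + -3.01·ey = (-0.0624,-5.1792)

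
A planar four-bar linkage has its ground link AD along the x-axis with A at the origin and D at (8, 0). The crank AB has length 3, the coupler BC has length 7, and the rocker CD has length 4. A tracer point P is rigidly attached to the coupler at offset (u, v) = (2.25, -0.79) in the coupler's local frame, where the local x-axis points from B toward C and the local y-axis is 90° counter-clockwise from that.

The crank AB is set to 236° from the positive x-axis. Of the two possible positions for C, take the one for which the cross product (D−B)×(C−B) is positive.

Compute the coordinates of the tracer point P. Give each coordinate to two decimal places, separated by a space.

0.64 -1.94

A=(0,0), D=(8.00,0)
B = A + 3.00·(cos236°, sin236°) = (-1.6776, -2.4871)
|BD| = 9.9921
circle(B,7.00) ∩ circle(D,4.00): a=6.6473, h=2.1938
  candidates: C₊=(4.2145,1.2922) cross=21.921; C₋=(5.3066,-2.9573) cross=-21.921
  mode + wants cross > 0 → take C=(4.2145,1.2922) (cross=21.921)
ex = (C−B)/|BC| = (0.8417,0.5399); ey = (-0.5399,0.8417)
P = B + 2.25·ex + -0.79·ey = (0.6428,-1.9373)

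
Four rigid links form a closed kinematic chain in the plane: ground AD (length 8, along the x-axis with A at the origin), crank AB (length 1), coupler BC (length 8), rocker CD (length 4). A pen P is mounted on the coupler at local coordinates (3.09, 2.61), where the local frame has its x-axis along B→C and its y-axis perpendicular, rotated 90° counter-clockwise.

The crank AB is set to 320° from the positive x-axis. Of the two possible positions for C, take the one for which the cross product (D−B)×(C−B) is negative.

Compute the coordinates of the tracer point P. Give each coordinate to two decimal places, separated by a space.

A=(0,0), D=(8.00,0)
B = A + 1.00·(cos320°, sin320°) = (0.7660, -0.6428)
|BD| = 7.2625
circle(B,8.00) ∩ circle(D,4.00): a=6.9359, h=3.9866
  candidates: C₊=(7.3219,3.9421) cross=28.953; C₋=(8.0276,-3.9999) cross=-28.953
  mode - wants cross < 0 → take C=(8.0276,-3.9999) (cross=-28.953)
ex = (C−B)/|BC| = (0.9077,-0.4196); ey = (0.4196,0.9077)
P = B + 3.09·ex + 2.61·ey = (4.6661,0.4296)

4.67 0.43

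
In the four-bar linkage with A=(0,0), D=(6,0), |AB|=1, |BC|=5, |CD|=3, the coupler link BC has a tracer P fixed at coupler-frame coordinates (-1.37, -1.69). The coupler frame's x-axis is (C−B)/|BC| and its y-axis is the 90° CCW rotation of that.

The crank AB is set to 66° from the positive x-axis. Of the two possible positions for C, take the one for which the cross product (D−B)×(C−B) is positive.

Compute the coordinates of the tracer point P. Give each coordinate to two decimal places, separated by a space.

-0.21 -1.17

A=(0,0), D=(6.00,0)
B = A + 1.00·(cos66°, sin66°) = (0.4067, 0.9135)
|BD| = 5.6674
circle(B,5.00) ∩ circle(D,3.00): a=4.2453, h=2.6415
  candidates: C₊=(5.0223,2.8362) cross=14.970; C₋=(4.1707,-2.3777) cross=-14.970
  mode + wants cross > 0 → take C=(5.0223,2.8362) (cross=14.970)
ex = (C−B)/|BC| = (0.9231,0.3845); ey = (-0.3845,0.9231)
P = B + -1.37·ex + -1.69·ey = (-0.2081,-1.1733)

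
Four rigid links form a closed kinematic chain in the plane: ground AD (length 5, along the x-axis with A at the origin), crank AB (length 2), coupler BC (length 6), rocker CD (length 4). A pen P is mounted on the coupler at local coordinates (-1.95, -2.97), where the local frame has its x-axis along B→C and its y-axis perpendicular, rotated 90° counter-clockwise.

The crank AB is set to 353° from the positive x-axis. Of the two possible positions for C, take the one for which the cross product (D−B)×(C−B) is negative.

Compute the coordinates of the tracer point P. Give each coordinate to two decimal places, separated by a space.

-1.24 -1.73

A=(0,0), D=(5.00,0)
B = A + 2.00·(cos353°, sin353°) = (1.9851, -0.2437)
|BD| = 3.0247
circle(B,6.00) ∩ circle(D,4.00): a=4.8184, h=3.5753
  candidates: C₊=(6.4998,3.7082) cross=10.814; C₋=(7.0760,-3.4191) cross=-10.814
  mode - wants cross < 0 → take C=(7.0760,-3.4191) (cross=-10.814)
ex = (C−B)/|BC| = (0.8485,-0.5292); ey = (0.5292,0.8485)
P = B + -1.95·ex + -2.97·ey = (-1.2413,-1.7317)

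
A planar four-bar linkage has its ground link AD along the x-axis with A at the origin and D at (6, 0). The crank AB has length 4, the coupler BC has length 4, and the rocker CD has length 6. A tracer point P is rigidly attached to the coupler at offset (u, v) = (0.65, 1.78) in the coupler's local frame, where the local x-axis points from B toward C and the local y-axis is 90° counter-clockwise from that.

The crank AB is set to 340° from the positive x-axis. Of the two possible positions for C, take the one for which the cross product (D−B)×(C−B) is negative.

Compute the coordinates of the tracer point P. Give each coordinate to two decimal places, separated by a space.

5.44 -2.24

A=(0,0), D=(6.00,0)
B = A + 4.00·(cos340°, sin340°) = (3.7588, -1.3681)
|BD| = 2.6258
circle(B,4.00) ∩ circle(D,6.00): a=-2.4955, h=3.1261
  candidates: C₊=(0.0000,0.0000) cross=8.208; C₋=(3.2575,-5.3365) cross=-8.208
  mode - wants cross < 0 → take C=(3.2575,-5.3365) (cross=-8.208)
ex = (C−B)/|BC| = (-0.1253,-0.9921); ey = (0.9921,-0.1253)
P = B + 0.65·ex + 1.78·ey = (5.4433,-2.2360)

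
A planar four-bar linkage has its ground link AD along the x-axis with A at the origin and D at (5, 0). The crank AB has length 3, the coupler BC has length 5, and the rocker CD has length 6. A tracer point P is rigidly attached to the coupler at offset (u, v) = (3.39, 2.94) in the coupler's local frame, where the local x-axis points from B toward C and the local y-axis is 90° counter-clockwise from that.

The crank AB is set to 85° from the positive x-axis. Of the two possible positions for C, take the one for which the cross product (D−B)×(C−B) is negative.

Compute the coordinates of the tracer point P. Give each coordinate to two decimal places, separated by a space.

2.51 -0.90

A=(0,0), D=(5.00,0)
B = A + 3.00·(cos85°, sin85°) = (0.2615, 2.9886)
|BD| = 5.6023
circle(B,5.00) ∩ circle(D,6.00): a=1.8194, h=4.6572
  candidates: C₊=(4.2848,5.9572) cross=26.091; C₋=(-0.6841,-1.9212) cross=-26.091
  mode - wants cross < 0 → take C=(-0.6841,-1.9212) (cross=-26.091)
ex = (C−B)/|BC| = (-0.1891,-0.9820); ey = (0.9820,-0.1891)
P = B + 3.39·ex + 2.94·ey = (2.5073,-0.8962)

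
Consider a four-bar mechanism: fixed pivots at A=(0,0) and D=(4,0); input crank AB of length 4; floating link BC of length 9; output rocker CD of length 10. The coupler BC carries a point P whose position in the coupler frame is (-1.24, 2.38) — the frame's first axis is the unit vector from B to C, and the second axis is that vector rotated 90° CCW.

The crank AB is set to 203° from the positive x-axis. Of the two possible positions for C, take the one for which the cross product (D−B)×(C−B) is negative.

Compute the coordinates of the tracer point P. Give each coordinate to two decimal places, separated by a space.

-2.20 0.68

A=(0,0), D=(4.00,0)
B = A + 4.00·(cos203°, sin203°) = (-3.6820, -1.5629)
|BD| = 7.8394
circle(B,9.00) ∩ circle(D,10.00): a=2.7079, h=8.5830
  candidates: C₊=(-2.7397,7.3876) cross=67.285; C₋=(0.6827,-9.4337) cross=-67.285
  mode - wants cross < 0 → take C=(0.6827,-9.4337) (cross=-67.285)
ex = (C−B)/|BC| = (0.4850,-0.8745); ey = (0.8745,0.4850)
P = B + -1.24·ex + 2.38·ey = (-2.2020,0.6757)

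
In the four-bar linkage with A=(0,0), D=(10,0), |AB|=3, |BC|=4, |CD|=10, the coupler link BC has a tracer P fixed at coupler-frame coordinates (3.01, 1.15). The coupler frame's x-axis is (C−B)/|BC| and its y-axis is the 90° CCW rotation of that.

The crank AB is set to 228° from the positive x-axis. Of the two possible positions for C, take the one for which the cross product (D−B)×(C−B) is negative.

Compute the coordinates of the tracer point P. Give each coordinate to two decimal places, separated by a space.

1.08 -3.16

A=(0,0), D=(10.00,0)
B = A + 3.00·(cos228°, sin228°) = (-2.0074, -2.2294)
|BD| = 12.2126
circle(B,4.00) ∩ circle(D,10.00): a=2.6672, h=2.9809
  candidates: C₊=(0.0709,1.1883) cross=36.405; C₋=(1.1592,-4.6733) cross=-36.405
  mode - wants cross < 0 → take C=(1.1592,-4.6733) (cross=-36.405)
ex = (C−B)/|BC| = (0.7916,-0.6110); ey = (0.6110,0.7916)
P = B + 3.01·ex + 1.15·ey = (1.0781,-3.1581)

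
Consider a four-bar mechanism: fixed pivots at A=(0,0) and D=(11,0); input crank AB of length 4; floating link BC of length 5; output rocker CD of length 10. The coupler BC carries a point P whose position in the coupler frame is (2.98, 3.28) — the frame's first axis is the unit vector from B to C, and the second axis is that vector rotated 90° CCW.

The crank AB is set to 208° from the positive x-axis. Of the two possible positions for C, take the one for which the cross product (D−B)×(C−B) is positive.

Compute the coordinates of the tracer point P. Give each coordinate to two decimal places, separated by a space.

-2.21 2.35

A=(0,0), D=(11.00,0)
B = A + 4.00·(cos208°, sin208°) = (-3.5318, -1.8779)
|BD| = 14.6526
circle(B,5.00) ∩ circle(D,10.00): a=4.7670, h=1.5084
  candidates: C₊=(1.0026,0.2290) cross=22.102; C₋=(1.3893,-2.7629) cross=-22.102
  mode + wants cross > 0 → take C=(1.0026,0.2290) (cross=22.102)
ex = (C−B)/|BC| = (0.9069,0.4214); ey = (-0.4214,0.9069)
P = B + 2.98·ex + 3.28·ey = (-2.2114,2.3524)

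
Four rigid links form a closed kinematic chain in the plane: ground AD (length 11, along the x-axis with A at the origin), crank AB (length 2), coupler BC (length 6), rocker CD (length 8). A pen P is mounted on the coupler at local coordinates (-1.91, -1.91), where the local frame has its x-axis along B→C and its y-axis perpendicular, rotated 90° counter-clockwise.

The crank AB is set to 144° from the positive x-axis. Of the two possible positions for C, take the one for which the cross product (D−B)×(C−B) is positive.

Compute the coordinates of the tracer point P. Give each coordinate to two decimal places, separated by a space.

-2.59 -1.35

A=(0,0), D=(11.00,0)
B = A + 2.00·(cos144°, sin144°) = (-1.6180, 1.1756)
|BD| = 12.6727
circle(B,6.00) ∩ circle(D,8.00): a=5.2316, h=2.9377
  candidates: C₊=(3.8635,3.6153) cross=37.229; C₋=(3.3185,-2.2348) cross=-37.229
  mode + wants cross > 0 → take C=(3.8635,3.6153) (cross=37.229)
ex = (C−B)/|BC| = (0.9136,0.4066); ey = (-0.4066,0.9136)
P = B + -1.91·ex + -1.91·ey = (-2.5863,-1.3461)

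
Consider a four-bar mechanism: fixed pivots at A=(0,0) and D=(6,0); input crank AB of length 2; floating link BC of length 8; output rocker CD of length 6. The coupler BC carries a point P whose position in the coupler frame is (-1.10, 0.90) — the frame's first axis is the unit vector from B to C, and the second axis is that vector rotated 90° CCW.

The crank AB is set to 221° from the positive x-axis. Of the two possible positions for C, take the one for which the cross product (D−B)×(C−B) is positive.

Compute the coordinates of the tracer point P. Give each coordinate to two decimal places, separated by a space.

-2.88 -1.70

A=(0,0), D=(6.00,0)
B = A + 2.00·(cos221°, sin221°) = (-1.5094, -1.3121)
|BD| = 7.6232
circle(B,8.00) ∩ circle(D,6.00): a=5.6481, h=5.6656
  candidates: C₊=(3.0792,5.2411) cross=43.190; C₋=(5.0296,-5.9210) cross=-43.190
  mode + wants cross > 0 → take C=(3.0792,5.2411) (cross=43.190)
ex = (C−B)/|BC| = (0.5736,0.8192); ey = (-0.8192,0.5736)
P = B + -1.10·ex + 0.90·ey = (-2.8776,-1.6970)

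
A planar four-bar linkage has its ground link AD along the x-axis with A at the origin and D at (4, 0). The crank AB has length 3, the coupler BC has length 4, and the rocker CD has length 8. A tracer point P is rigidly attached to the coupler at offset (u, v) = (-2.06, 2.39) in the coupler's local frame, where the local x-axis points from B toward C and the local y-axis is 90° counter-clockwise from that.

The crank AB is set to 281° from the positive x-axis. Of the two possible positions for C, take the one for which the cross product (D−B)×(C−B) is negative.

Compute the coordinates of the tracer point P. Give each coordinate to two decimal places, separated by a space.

3.26 -1.29

A=(0,0), D=(4.00,0)
B = A + 3.00·(cos281°, sin281°) = (0.5724, -2.9449)
|BD| = 4.5189
circle(B,4.00) ∩ circle(D,8.00): a=-3.0516, h=2.5861
  candidates: C₊=(-3.4275,-2.9720) cross=11.686; C₋=(-0.0568,-6.8951) cross=-11.686
  mode - wants cross < 0 → take C=(-0.0568,-6.8951) (cross=-11.686)
ex = (C−B)/|BC| = (-0.1573,-0.9875); ey = (0.9875,-0.1573)
P = B + -2.06·ex + 2.39·ey = (3.2567,-1.2865)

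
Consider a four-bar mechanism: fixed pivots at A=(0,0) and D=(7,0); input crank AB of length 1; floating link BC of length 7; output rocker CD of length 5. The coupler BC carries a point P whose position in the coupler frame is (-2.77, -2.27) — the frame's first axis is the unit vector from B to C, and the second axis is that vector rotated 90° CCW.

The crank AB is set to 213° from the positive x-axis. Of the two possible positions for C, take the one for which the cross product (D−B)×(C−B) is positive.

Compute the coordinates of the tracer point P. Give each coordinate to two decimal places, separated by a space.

-1.33 -4.09

A=(0,0), D=(7.00,0)
B = A + 1.00·(cos213°, sin213°) = (-0.8387, -0.5446)
|BD| = 7.8576
circle(B,7.00) ∩ circle(D,5.00): a=5.4560, h=4.3855
  candidates: C₊=(4.3002,4.2085) cross=34.459; C₋=(4.9082,-4.5414) cross=-34.459
  mode + wants cross > 0 → take C=(4.3002,4.2085) (cross=34.459)
ex = (C−B)/|BC| = (0.7341,0.6790); ey = (-0.6790,0.7341)
P = B + -2.77·ex + -2.27·ey = (-1.3308,-4.0920)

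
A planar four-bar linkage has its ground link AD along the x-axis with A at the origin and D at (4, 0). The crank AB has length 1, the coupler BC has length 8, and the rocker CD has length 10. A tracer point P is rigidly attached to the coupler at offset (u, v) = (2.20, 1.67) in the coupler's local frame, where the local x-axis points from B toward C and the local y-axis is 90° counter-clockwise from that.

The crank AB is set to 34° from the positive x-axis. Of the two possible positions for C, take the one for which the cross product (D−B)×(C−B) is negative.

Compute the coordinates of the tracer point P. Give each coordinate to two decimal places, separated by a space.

A=(0,0), D=(4.00,0)
B = A + 1.00·(cos34°, sin34°) = (0.8290, 0.5592)
|BD| = 3.2199
circle(B,8.00) ∩ circle(D,10.00): a=-3.9803, h=6.9395
  candidates: C₊=(-1.8856,8.0845) cross=22.345; C₋=(-4.2960,-5.5836) cross=-22.345
  mode - wants cross < 0 → take C=(-4.2960,-5.5836) (cross=-22.345)
ex = (C−B)/|BC| = (-0.6406,-0.7679); ey = (0.7679,-0.6406)
P = B + 2.20·ex + 1.67·ey = (0.7020,-2.1999)

0.70 -2.20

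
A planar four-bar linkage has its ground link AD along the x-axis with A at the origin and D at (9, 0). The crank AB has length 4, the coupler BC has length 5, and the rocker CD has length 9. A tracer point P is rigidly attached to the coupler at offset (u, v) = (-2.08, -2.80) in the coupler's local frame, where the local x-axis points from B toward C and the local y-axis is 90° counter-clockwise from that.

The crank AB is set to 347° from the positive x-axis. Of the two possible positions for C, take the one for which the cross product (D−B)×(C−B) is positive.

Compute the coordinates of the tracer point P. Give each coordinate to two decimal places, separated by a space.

A=(0,0), D=(9.00,0)
B = A + 4.00·(cos347°, sin347°) = (3.8975, -0.8998)
|BD| = 5.1813
circle(B,5.00) ∩ circle(D,9.00): a=-2.8135, h=4.1333
  candidates: C₊=(0.4089,2.6821) cross=21.416; C₋=(1.8446,-5.4589) cross=-21.416
  mode + wants cross > 0 → take C=(0.4089,2.6821) (cross=21.416)
ex = (C−B)/|BC| = (-0.6977,0.7164); ey = (-0.7164,-0.6977)
P = B + -2.08·ex + -2.80·ey = (7.3546,-0.4363)

7.35 -0.44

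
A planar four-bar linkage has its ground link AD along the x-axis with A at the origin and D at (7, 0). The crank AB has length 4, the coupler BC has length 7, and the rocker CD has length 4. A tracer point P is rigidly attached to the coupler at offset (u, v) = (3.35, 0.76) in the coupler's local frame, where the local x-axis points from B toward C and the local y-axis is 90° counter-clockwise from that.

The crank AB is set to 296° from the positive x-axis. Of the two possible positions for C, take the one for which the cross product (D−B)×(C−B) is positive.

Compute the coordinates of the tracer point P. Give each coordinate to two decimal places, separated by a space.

2.25 -0.20

A=(0,0), D=(7.00,0)
B = A + 4.00·(cos296°, sin296°) = (1.7535, -3.5952)
|BD| = 6.3601
circle(B,7.00) ∩ circle(D,4.00): a=5.7744, h=3.9569
  candidates: C₊=(4.2801,2.9329) cross=25.166; C₋=(8.7535,-3.5952) cross=-25.166
  mode + wants cross > 0 → take C=(4.2801,2.9329) (cross=25.166)
ex = (C−B)/|BC| = (0.3609,0.9326); ey = (-0.9326,0.3609)
P = B + 3.35·ex + 0.76·ey = (2.2539,-0.1967)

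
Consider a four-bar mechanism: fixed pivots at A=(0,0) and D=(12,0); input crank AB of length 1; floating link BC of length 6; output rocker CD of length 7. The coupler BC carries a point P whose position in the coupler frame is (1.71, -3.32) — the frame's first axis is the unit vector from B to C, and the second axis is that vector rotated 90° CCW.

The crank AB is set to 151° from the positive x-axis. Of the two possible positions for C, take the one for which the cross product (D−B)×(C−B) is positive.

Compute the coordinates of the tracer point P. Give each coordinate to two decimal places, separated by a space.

1.18 -2.63

A=(0,0), D=(12.00,0)
B = A + 1.00·(cos151°, sin151°) = (-0.8746, 0.4848)
|BD| = 12.8837
circle(B,6.00) ∩ circle(D,7.00): a=5.9374, h=0.8647
  candidates: C₊=(5.0911,1.1255) cross=11.141; C₋=(5.0260,-0.6027) cross=-11.141
  mode + wants cross > 0 → take C=(5.0911,1.1255) (cross=11.141)
ex = (C−B)/|BC| = (0.9943,0.1068); ey = (-0.1068,0.9943)
P = B + 1.71·ex + -3.32·ey = (1.1801,-2.6336)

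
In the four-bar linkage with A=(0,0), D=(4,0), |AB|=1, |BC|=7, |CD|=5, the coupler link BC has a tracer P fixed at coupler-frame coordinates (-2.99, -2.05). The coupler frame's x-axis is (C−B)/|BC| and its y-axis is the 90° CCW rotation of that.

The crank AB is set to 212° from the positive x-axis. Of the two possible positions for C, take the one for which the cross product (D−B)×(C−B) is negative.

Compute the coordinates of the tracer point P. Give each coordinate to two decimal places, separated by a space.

A=(0,0), D=(4.00,0)
B = A + 1.00·(cos212°, sin212°) = (-0.8480, -0.5299)
|BD| = 4.8769
circle(B,7.00) ∩ circle(D,5.00): a=4.8990, h=5.0000
  candidates: C₊=(3.4787,4.9727) cross=24.384; C₋=(4.5653,-4.9679) cross=-24.384
  mode - wants cross < 0 → take C=(4.5653,-4.9679) (cross=-24.384)
ex = (C−B)/|BC| = (0.7733,-0.6340); ey = (0.6340,0.7733)
P = B + -2.99·ex + -2.05·ey = (-4.4600,-0.2196)

-4.46 -0.22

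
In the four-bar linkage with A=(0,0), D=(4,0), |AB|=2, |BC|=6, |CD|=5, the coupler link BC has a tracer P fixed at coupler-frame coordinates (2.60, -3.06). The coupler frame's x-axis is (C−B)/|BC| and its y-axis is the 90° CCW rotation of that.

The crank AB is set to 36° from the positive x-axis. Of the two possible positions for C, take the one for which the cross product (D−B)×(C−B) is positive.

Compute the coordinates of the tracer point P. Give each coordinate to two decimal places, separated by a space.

5.38 -0.23

A=(0,0), D=(4.00,0)
B = A + 2.00·(cos36°, sin36°) = (1.6180, 1.1756)
|BD| = 2.6563
circle(B,6.00) ∩ circle(D,5.00): a=3.3987, h=4.9446
  candidates: C₊=(6.8541,4.1054) cross=13.134; C₋=(2.4775,-4.7626) cross=-13.134
  mode + wants cross > 0 → take C=(6.8541,4.1054) (cross=13.134)
ex = (C−B)/|BC| = (0.8727,0.4883); ey = (-0.4883,0.8727)
P = B + 2.60·ex + -3.06·ey = (5.3812,-0.2252)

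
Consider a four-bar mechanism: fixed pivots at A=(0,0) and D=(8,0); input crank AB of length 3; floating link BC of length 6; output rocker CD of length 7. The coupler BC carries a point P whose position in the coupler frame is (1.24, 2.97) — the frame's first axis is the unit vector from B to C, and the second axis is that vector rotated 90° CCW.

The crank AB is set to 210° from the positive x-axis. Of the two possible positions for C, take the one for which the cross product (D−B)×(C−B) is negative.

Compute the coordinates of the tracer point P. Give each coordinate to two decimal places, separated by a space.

A=(0,0), D=(8.00,0)
B = A + 3.00·(cos210°, sin210°) = (-2.5981, -1.5000)
|BD| = 10.7037
circle(B,6.00) ∩ circle(D,7.00): a=4.7446, h=3.6727
  candidates: C₊=(1.5850,2.8014) cross=39.312; C₋=(2.6144,-4.4716) cross=-39.312
  mode - wants cross < 0 → take C=(2.6144,-4.4716) (cross=-39.312)
ex = (C−B)/|BC| = (0.8687,-0.4953); ey = (0.4953,0.8687)
P = B + 1.24·ex + 2.97·ey = (-0.0499,0.4660)

-0.05 0.47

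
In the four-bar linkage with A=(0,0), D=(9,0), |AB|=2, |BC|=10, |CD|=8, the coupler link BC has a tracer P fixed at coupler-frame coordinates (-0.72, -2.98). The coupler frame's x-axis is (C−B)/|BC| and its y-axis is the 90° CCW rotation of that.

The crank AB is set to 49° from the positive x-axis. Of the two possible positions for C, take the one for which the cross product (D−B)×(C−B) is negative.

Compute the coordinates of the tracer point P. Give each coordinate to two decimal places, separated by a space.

A=(0,0), D=(9.00,0)
B = A + 2.00·(cos49°, sin49°) = (1.3121, 1.5094)
|BD| = 7.8347
circle(B,10.00) ∩ circle(D,8.00): a=6.2148, h=7.8343
  candidates: C₊=(8.9198,7.9996) cross=61.379; C₋=(5.9012,-7.3754) cross=-61.379
  mode - wants cross < 0 → take C=(5.9012,-7.3754) (cross=-61.379)
ex = (C−B)/|BC| = (0.4589,-0.8885); ey = (0.8885,0.4589)
P = B + -0.72·ex + -2.98·ey = (-1.6660,0.7816)

-1.67 0.78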